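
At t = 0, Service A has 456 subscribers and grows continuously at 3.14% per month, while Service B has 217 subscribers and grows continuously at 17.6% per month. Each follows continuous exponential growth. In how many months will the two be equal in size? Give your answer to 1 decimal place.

456·e^(0.0314t) = 217·e^(0.176t)
456/217 = e^((0.176 − 0.0314)t) → ln(2.10138) = 0.1446·t
t = 0.7426 / 0.1446

t ≈ 5.1 months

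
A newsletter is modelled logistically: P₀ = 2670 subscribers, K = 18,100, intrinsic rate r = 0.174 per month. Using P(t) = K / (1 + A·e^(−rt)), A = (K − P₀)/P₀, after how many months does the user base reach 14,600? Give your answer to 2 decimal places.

A = (18100 − 2670)/2670 = 5.77903
14600 = 18100/(1 + 5.77903·e^(−0.174t)) → 1 + 5.77903·e^(−0.174t) = 1.23973
e^(−0.174t) = 0.041482 → t = ln(24.1068)/0.174 = 3.18249/0.174

t ≈ 18.29 months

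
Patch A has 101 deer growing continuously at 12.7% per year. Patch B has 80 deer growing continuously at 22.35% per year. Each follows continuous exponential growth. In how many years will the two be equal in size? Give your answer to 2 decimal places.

101·e^(0.127t) = 80·e^(0.2235t)
101/80 = e^((0.2235 − 0.127)t) → ln(1.2625) = 0.0965·t
t = 0.23309 / 0.0965

t ≈ 2.42 years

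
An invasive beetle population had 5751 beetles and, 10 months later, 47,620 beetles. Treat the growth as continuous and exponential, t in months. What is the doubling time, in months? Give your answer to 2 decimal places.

doubling time ≈ 3.28 months

r = ln(47620/5751) / 10 = ln(8.2803) / 10 ≈ 0.211388 per month
doubling time = ln 2 / |r| = 0.69315 / 0.211388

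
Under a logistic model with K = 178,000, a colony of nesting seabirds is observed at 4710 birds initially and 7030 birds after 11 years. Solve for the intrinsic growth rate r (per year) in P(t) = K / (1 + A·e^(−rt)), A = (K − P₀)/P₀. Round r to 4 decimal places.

r ≈ 0.0376 per year

A = (178000 − 4710)/4710 = 36.79193
7030 = 178000/(1 + 36.79193·e^(−r·11)) → e^(−11r) = (25.32006 − 1)/36.79193 = 0.661016
r = −ln(0.661016)/11 = 0.41398/11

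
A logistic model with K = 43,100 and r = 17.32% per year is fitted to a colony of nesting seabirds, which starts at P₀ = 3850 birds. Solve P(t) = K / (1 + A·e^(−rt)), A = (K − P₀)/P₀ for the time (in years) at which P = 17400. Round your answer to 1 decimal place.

A = (43100 − 3850)/3850 = 10.19481
17400 = 43100/(1 + 10.19481·e^(−0.1732t)) → 1 + 10.19481·e^(−0.1732t) = 2.47701
e^(−0.1732t) = 0.144879 → t = ln(6.90232)/0.1732 = 1.93186/0.1732

t ≈ 11.2 years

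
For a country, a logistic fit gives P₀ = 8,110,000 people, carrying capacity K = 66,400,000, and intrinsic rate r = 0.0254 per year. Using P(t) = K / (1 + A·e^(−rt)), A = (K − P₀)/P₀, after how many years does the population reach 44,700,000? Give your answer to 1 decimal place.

t ≈ 106.1 years

A = (66400000 − 8110000)/8110000 = 7.18742
44700000 = 66400000/(1 + 7.18742·e^(−0.0254t)) → 1 + 7.18742·e^(−0.0254t) = 1.48546
e^(−0.0254t) = 0.067543 → t = ln(14.80543)/0.0254 = 2.69499/0.0254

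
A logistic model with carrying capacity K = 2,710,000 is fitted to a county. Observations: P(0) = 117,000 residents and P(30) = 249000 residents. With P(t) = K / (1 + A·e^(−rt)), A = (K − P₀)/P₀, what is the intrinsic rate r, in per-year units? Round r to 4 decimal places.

r ≈ 0.0269 per year

A = (2710000 − 117000)/117000 = 22.16239
249000 = 2710000/(1 + 22.16239·e^(−r·30)) → e^(−30r) = (10.88353 − 1)/22.16239 = 0.44596
r = −ln(0.44596)/30 = 0.80753/30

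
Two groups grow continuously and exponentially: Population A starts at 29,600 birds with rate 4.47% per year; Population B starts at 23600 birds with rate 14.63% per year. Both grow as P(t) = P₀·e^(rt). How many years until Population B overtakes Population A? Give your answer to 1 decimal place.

29600·e^(0.0447t) = 23600·e^(0.1463t)
29600/23600 = e^((0.1463 − 0.0447)t) → ln(1.25424) = 0.1016·t
t = 0.22653 / 0.1016

t ≈ 2.2 years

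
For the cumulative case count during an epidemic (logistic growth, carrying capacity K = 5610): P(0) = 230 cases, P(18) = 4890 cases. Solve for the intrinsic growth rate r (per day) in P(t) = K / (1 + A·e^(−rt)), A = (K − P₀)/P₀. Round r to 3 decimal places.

A = (5610 − 230)/230 = 23.3913
4890 = 5610/(1 + 23.3913·e^(−r·18)) → e^(−18r) = (1.14724 − 1)/23.3913 = 0.006295
r = −ln(0.006295)/18 = 5.06806/18

r ≈ 0.282 per day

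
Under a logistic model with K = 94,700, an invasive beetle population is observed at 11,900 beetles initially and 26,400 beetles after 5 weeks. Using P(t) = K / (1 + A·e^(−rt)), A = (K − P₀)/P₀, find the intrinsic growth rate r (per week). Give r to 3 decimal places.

r ≈ 0.198 per week

A = (94700 − 11900)/11900 = 6.95798
26400 = 94700/(1 + 6.95798·e^(−r·5)) → e^(−5r) = (3.58712 − 1)/6.95798 = 0.371821
r = −ln(0.371821)/5 = 0.98934/5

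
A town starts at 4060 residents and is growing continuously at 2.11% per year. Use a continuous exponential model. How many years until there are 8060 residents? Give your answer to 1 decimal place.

t ≈ 32.5 years

8060 = 4060 · e^(0.0211·t)
t = ln(8060/4060) / 0.0211 = ln(1.98522) / 0.0211 = 0.68573 / 0.0211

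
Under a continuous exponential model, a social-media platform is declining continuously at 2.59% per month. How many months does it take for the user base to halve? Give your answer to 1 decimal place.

half-life ≈ 26.8 months

half-life = ln(2) / |r| = 0.69315 / 0.0259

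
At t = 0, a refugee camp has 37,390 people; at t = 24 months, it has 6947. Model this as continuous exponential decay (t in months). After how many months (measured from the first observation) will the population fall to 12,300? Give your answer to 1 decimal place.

r = ln(6947/37390) / 24 ≈ -0.070129 per month
t = ln(12300/37390) / r = -1.1118 / -0.070129 ≈ 15.854

t ≈ 15.9 months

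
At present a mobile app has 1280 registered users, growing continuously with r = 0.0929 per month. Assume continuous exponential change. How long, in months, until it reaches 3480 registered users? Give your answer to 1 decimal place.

3480 = 1280 · e^(0.0929·t)
t = ln(3480/1280) / 0.0929 = ln(2.71875) / 0.0929 = 1.00017 / 0.0929

t ≈ 10.8 months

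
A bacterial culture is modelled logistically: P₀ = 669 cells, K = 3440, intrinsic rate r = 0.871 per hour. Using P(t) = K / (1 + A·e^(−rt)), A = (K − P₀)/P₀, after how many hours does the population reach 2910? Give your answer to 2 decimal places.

t ≈ 3.59 hours

A = (3440 − 669)/669 = 4.142
2910 = 3440/(1 + 4.142·e^(−0.871t)) → 1 + 4.142·e^(−0.871t) = 1.18213
e^(−0.871t) = 0.043972 → t = ln(22.74194)/0.871 = 3.12421/0.871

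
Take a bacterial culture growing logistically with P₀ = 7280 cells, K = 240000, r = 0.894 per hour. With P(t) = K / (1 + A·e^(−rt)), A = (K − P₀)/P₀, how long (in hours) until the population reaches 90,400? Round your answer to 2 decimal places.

t ≈ 3.31 hours

A = (240000 − 7280)/7280 = 31.96703
90400 = 240000/(1 + 31.96703·e^(−0.894t)) → 1 + 31.96703·e^(−0.894t) = 2.65487
e^(−0.894t) = 0.051768 → t = ln(19.31698)/0.894 = 2.96098/0.894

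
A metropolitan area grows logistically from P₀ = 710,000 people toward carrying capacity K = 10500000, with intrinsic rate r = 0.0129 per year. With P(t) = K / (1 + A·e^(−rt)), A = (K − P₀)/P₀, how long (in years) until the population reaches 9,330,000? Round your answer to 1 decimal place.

A = (10500000 − 710000)/710000 = 13.78873
9330000 = 10500000/(1 + 13.78873·e^(−0.0129t)) → 1 + 13.78873·e^(−0.0129t) = 1.1254
e^(−0.0129t) = 0.009095 → t = ln(109.9563)/0.0129 = 4.70008/0.0129

t ≈ 364.3 years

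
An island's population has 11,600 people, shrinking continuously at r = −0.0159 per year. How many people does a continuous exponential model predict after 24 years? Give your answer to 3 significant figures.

≈ 7,920 people

P(24) = 11600 · e^(-0.0159·24) = 11600 · e^(-0.3816)
= 11600 · 0.68277 ≈ 7920.11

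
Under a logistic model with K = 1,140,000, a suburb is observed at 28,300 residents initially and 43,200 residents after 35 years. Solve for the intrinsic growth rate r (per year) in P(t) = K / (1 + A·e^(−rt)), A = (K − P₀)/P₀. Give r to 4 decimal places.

r ≈ 0.0125 per year

A = (1140000 − 28300)/28300 = 39.28269
43200 = 1140000/(1 + 39.28269·e^(−r·35)) → e^(−35r) = (26.38889 − 1)/39.28269 = 0.646312
r = −ln(0.646312)/35 = 0.43647/35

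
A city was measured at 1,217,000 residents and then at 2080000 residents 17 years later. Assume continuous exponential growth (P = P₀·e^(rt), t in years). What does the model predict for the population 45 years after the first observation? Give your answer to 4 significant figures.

r = ln(2080000/1217000) / 17 ≈ 0.031528 per year
P(45) = 1217000 · e^(0.031528·45) = 1217000 · 4.13203 ≈ 5028677.19

≈ 5,029,000 residents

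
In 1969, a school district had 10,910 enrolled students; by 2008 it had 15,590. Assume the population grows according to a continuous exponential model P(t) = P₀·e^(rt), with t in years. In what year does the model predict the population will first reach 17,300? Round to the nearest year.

year 2019

r = ln(15590/10910) / 39 = 0.35695/39 ≈ 0.009153 per year
t = ln(17300/10910) / r = 0.46103/0.009153 ≈ 50.37 years after 1969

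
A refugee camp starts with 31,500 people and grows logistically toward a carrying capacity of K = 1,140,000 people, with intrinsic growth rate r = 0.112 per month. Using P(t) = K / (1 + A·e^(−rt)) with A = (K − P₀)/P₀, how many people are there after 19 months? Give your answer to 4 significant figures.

≈ 219,600 people

A = (1140000 − 31500)/31500 = 35.19048
P(19) = 1140000 / (1 + 35.19048·e^(−0.112·19)) = 1140000 / (1 + 35.19048·0.119075)
= 1140000 / 5.19031 ≈ 219639.92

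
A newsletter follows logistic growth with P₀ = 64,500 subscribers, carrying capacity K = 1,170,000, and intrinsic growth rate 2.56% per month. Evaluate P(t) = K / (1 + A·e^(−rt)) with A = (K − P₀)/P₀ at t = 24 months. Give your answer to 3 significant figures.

A = (1170000 − 64500)/64500 = 17.13953
P(24) = 1170000 / (1 + 17.13953·e^(−0.0256·24)) = 1170000 / (1 + 17.13953·0.540965)
= 1170000 / 10.27189 ≈ 113903.03

≈ 114,000 subscribers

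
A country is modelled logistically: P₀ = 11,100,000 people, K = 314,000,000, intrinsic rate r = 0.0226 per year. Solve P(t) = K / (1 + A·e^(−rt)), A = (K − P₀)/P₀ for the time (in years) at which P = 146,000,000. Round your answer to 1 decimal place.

A = (314000000 − 11100000)/11100000 = 27.28829
146000000 = 314000000/(1 + 27.28829·e^(−0.0226t)) → 1 + 27.28829·e^(−0.0226t) = 2.15068
e^(−0.0226t) = 0.042168 → t = ln(23.71482)/0.0226 = 3.1661/0.0226

t ≈ 140.1 years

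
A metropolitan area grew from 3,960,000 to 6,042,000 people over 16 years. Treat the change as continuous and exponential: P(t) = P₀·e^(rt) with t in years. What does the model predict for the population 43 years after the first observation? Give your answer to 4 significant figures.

≈ 12,330,000 people

r = ln(6042000/3960000) / 16 ≈ 0.026406 per year
P(43) = 3960000 · e^(0.026406·43) = 3960000 · 3.11256 ≈ 12325727.48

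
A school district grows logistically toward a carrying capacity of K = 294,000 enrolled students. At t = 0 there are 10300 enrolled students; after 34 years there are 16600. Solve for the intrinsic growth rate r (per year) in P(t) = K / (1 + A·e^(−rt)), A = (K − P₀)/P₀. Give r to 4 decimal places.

r ≈ 0.0147 per year

A = (294000 − 10300)/10300 = 27.54369
16600 = 294000/(1 + 27.54369·e^(−r·34)) → e^(−34r) = (17.71084 − 1)/27.54369 = 0.606703
r = −ln(0.606703)/34 = 0.49972/34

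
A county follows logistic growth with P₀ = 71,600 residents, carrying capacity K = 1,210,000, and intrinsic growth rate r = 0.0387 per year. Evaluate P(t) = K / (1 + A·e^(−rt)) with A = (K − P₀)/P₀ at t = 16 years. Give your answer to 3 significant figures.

A = (1210000 − 71600)/71600 = 15.89944
P(16) = 1210000 / (1 + 15.89944·e^(−0.0387·16)) = 1210000 / (1 + 15.89944·0.538375)
= 1210000 / 9.55986 ≈ 126570.88

≈ 127,000 residents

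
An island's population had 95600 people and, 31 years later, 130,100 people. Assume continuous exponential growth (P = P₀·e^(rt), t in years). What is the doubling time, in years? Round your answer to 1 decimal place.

r = ln(130100/95600) / 31 = ln(1.36088) / 31 ≈ 0.00994 per year
doubling time = ln 2 / |r| = 0.69315 / 0.00994

doubling time ≈ 69.7 years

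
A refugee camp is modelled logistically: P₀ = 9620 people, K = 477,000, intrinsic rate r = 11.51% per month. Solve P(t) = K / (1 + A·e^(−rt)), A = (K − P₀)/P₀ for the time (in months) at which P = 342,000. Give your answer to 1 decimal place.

t ≈ 41.8 months

A = (477000 − 9620)/9620 = 48.5842
342000 = 477000/(1 + 48.5842·e^(−0.1151t)) → 1 + 48.5842·e^(−0.1151t) = 1.39474
e^(−0.1151t) = 0.008125 → t = ln(123.07997)/0.1151 = 4.81283/0.1151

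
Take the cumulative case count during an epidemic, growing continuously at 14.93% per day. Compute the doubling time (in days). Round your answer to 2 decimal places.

doubling time = ln(2) / |r| = 0.69315 / 0.1493

doubling time ≈ 4.64 days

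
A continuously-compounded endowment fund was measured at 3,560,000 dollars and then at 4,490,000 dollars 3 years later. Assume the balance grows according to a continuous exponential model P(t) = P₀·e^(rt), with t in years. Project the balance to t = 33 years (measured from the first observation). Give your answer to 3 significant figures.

≈ 45,700,000 dollars

r = ln(4490000/3560000) / 3 ≈ 0.077364 per year
P(33) = 3560000 · e^(0.077364·33) = 3560000 · 12.84576 ≈ 45730902.4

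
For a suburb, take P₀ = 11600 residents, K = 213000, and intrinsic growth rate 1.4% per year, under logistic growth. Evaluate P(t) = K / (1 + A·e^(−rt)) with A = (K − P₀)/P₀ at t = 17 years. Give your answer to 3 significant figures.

≈ 14,500 residents

A = (213000 − 11600)/11600 = 17.36207
P(17) = 213000 / (1 + 17.36207·e^(−0.014·17)) = 213000 / (1 + 17.36207·0.788203)
= 213000 / 14.68483 ≈ 14504.76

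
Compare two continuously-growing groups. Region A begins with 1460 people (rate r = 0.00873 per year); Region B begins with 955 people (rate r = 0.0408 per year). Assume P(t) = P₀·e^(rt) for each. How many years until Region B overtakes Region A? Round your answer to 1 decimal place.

1460·e^(0.00873t) = 955·e^(0.0408t)
1460/955 = e^((0.0408 − 0.00873)t) → ln(1.5288) = 0.03207·t
t = 0.42448 / 0.03207

t ≈ 13.2 years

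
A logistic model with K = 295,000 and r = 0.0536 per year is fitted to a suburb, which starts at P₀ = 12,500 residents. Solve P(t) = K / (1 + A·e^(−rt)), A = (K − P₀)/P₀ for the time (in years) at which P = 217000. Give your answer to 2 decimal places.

A = (295000 − 12500)/12500 = 22.6
217000 = 295000/(1 + 22.6·e^(−0.0536t)) → 1 + 22.6·e^(−0.0536t) = 1.35945
e^(−0.0536t) = 0.015905 → t = ln(62.87436)/0.0536 = 4.14114/0.0536

t ≈ 77.26 years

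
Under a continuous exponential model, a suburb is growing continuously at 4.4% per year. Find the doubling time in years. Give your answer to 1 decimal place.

doubling time ≈ 15.8 years

doubling time = ln(2) / |r| = 0.69315 / 0.044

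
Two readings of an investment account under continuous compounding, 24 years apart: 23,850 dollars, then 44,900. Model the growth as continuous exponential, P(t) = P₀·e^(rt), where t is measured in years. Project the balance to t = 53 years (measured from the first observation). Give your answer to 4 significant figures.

r = ln(44900/23850) / 24 ≈ 0.026361 per year
P(53) = 23850 · e^(0.026361·53) = 23850 · 4.0435 ≈ 96437.41

≈ 96,440 dollars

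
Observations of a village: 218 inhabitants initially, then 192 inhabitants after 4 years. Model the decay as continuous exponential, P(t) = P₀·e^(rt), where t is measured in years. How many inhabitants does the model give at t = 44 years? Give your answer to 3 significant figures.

r = ln(192/218) / 4 ≈ -0.03175 per year
P(44) = 218 · e^(-0.03175·44) = 218 · 0.24734 ≈ 53.92

≈ 53.9 inhabitants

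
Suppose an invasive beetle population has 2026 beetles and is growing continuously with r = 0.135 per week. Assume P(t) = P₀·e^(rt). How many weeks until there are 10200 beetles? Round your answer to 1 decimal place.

10200 = 2026 · e^(0.135·t)
t = ln(10200/2026) / 0.135 = ln(5.03455) / 0.135 = 1.61632 / 0.135

t ≈ 12.0 weeks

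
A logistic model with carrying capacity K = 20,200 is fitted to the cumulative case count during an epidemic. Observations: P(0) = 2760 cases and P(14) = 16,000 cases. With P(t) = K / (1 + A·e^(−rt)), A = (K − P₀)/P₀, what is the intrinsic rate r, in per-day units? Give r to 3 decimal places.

r ≈ 0.227 per day

A = (20200 − 2760)/2760 = 6.31884
16000 = 20200/(1 + 6.31884·e^(−r·14)) → e^(−14r) = (1.2625 − 1)/6.31884 = 0.041542
r = −ln(0.041542)/14 = 3.18104/14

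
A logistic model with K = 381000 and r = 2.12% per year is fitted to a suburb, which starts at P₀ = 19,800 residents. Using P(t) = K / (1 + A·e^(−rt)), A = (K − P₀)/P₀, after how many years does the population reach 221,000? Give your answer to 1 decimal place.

t ≈ 152.2 years

A = (381000 − 19800)/19800 = 18.24242
221000 = 381000/(1 + 18.24242·e^(−0.0212t)) → 1 + 18.24242·e^(−0.0212t) = 1.72398
e^(−0.0212t) = 0.039687 → t = ln(25.19735)/0.0212 = 3.22674/0.0212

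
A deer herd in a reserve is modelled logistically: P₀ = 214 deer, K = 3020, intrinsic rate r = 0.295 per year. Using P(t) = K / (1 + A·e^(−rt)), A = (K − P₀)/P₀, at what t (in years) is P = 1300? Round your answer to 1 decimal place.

A = (3020 − 214)/214 = 13.11215
1300 = 3020/(1 + 13.11215·e^(−0.295t)) → 1 + 13.11215·e^(−0.295t) = 2.32308
e^(−0.295t) = 0.100905 → t = ln(9.91035)/0.295 = 2.29358/0.295

t ≈ 7.8 years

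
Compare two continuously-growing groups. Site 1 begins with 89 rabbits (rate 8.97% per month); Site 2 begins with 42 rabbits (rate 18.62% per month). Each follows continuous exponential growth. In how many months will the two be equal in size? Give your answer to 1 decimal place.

89·e^(0.0897t) = 42·e^(0.1862t)
89/42 = e^((0.1862 − 0.0897)t) → ln(2.11905) = 0.0965·t
t = 0.75097 / 0.0965

t ≈ 7.8 months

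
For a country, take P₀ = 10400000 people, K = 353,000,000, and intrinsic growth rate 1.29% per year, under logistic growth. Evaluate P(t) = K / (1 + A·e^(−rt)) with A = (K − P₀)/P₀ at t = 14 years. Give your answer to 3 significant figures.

A = (353000000 − 10400000)/10400000 = 32.94231
P(14) = 353000000 / (1 + 32.94231·e^(−0.0129·14)) = 353000000 / (1 + 32.94231·0.834769)
= 353000000 / 28.49922 ≈ 12386302.24

≈ 12,400,000 people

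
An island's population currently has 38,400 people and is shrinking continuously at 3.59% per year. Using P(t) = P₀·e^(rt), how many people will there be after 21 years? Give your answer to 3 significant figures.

P(21) = 38400 · e^(-0.0359·21) = 38400 · e^(-0.7539)
= 38400 · 0.47053 ≈ 18068.27

≈ 18,100 people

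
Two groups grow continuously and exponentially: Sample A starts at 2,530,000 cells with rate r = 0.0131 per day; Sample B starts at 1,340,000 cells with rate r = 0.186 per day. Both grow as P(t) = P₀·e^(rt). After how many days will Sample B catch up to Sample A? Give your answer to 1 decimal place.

2530000·e^(0.0131t) = 1340000·e^(0.186t)
2530000/1340000 = e^((0.186 − 0.0131)t) → ln(1.88806) = 0.1729·t
t = 0.63555 / 0.1729

t ≈ 3.7 days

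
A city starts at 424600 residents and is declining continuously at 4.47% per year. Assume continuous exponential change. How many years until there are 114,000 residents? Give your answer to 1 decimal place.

114000 = 424600 · e^(-0.0447·t)
t = ln(114000/424600) / -0.0447 = ln(0.26849) / -0.0447 = -1.31495 / -0.0447

t ≈ 29.4 years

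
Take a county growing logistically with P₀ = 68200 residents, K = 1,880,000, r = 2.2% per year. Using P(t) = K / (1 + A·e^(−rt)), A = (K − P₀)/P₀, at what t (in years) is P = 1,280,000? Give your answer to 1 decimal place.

t ≈ 183.5 years

A = (1880000 − 68200)/68200 = 26.56598
1280000 = 1880000/(1 + 26.56598·e^(−0.022t)) → 1 + 26.56598·e^(−0.022t) = 1.46875
e^(−0.022t) = 0.017645 → t = ln(56.6741)/0.022 = 4.03732/0.022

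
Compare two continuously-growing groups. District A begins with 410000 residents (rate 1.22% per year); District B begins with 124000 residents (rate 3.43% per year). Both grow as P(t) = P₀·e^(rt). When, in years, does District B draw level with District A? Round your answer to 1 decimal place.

t ≈ 54.1 years

410000·e^(0.0122t) = 124000·e^(0.0343t)
410000/124000 = e^((0.0343 − 0.0122)t) → ln(3.30645) = 0.0221·t
t = 1.19588 / 0.0221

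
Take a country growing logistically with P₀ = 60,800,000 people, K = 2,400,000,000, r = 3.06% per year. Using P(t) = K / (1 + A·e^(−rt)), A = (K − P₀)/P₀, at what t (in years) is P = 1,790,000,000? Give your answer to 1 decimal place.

A = (2400000000 − 60800000)/60800000 = 38.47368
1790000000 = 2400000000/(1 + 38.47368·e^(−0.0306t)) → 1 + 38.47368·e^(−0.0306t) = 1.34078
e^(−0.0306t) = 0.008858 → t = ln(112.89819)/0.0306 = 4.72649/0.0306

t ≈ 154.5 years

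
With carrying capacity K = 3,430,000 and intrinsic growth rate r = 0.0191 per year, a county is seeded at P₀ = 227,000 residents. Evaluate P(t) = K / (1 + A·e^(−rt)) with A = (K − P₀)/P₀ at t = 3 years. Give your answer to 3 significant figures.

A = (3430000 − 227000)/227000 = 14.11013
P(3) = 3430000 / (1 + 14.11013·e^(−0.0191·3)) = 3430000 / (1 + 14.11013·0.944311)
= 3430000 / 14.32435 ≈ 239452.41

≈ 239,000 residents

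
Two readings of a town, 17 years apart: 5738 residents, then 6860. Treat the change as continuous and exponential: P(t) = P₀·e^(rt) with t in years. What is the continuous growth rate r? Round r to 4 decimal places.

r ≈ 0.0105 per year

6860 = 5738 · e^(r·17)
e^(17r) = 6860/5738 = 1.19554
r = ln(1.19554) / 17 = 0.1786 / 17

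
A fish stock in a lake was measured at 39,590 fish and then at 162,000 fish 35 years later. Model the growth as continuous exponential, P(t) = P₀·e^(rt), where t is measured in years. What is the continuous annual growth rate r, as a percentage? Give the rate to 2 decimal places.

r ≈ 4.03% per year

162000 = 39590 · e^(r·35)
e^(35r) = 162000/39590 = 4.09194
r = ln(4.09194) / 35 = 1.40902 / 35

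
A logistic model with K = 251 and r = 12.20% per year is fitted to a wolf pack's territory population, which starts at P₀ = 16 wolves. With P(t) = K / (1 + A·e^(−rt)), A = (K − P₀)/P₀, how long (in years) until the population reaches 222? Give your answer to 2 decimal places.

A = (251 − 16)/16 = 14.6875
222 = 251/(1 + 14.6875·e^(−0.122t)) → 1 + 14.6875·e^(−0.122t) = 1.13063
e^(−0.122t) = 0.008894 → t = ln(112.43534)/0.122 = 4.72238/0.122

t ≈ 38.71 years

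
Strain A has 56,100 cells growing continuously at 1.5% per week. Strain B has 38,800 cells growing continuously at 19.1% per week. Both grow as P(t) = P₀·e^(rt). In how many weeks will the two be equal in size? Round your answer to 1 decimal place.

56100·e^(0.015t) = 38800·e^(0.191t)
56100/38800 = e^((0.191 − 0.015)t) → ln(1.44588) = 0.176·t
t = 0.36872 / 0.176

t ≈ 2.1 weeks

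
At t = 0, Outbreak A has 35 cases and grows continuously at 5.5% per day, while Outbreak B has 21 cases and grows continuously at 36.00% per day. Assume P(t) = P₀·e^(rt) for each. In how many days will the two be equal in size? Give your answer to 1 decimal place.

t ≈ 1.7 days

35·e^(0.055t) = 21·e^(0.36t)
35/21 = e^((0.36 − 0.055)t) → ln(1.66667) = 0.305·t
t = 0.51083 / 0.305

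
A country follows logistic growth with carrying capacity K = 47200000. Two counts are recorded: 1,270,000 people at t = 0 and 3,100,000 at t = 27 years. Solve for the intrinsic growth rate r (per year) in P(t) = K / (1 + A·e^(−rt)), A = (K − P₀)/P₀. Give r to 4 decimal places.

A = (47200000 − 1270000)/1270000 = 36.16535
3100000 = 47200000/(1 + 36.16535·e^(−r·27)) → e^(−27r) = (15.22581 − 1)/36.16535 = 0.393355
r = −ln(0.393355)/27 = 0.93304/27

r ≈ 0.0346 per year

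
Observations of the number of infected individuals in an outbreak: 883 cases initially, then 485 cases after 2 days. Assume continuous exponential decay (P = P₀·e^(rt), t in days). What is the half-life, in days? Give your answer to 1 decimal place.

r = ln(485/883) / 2 = ln(0.54926) / 2 ≈ -0.299588 per day
half-life = ln 2 / |r| = 0.69315 / 0.299588

half-life ≈ 2.3 days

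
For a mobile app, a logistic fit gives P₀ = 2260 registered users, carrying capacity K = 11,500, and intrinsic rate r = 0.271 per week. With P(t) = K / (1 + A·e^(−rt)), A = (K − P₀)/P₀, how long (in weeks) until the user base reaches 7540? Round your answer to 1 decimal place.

A = (11500 − 2260)/2260 = 4.0885
7540 = 11500/(1 + 4.0885·e^(−0.271t)) → 1 + 4.0885·e^(−0.271t) = 1.5252
e^(−0.271t) = 0.128458 → t = ln(7.78466)/0.271 = 2.05216/0.271

t ≈ 7.6 weeks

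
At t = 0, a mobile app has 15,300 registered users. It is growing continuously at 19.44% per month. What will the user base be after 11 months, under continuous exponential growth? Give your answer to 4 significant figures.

P(11) = 15300 · e^(0.1944·11) = 15300 · e^(2.1384)
= 15300 · 8.48585 ≈ 129833.5

≈ 129,800 registered users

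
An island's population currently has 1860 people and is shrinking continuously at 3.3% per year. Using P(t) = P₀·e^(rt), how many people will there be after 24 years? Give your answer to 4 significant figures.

≈ 842.5 people

P(24) = 1860 · e^(-0.033·24) = 1860 · e^(-0.792)
= 1860 · 0.45294 ≈ 842.46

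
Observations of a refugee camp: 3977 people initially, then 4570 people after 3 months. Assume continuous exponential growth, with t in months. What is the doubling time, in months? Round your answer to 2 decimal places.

r = ln(4570/3977) / 3 = ln(1.14911) / 3 ≈ 0.046328 per month
doubling time = ln 2 / |r| = 0.69315 / 0.046328

doubling time ≈ 14.96 months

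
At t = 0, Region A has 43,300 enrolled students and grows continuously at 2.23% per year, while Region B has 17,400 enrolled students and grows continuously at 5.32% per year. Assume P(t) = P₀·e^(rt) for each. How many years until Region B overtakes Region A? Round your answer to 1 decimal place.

t ≈ 29.5 years

43300·e^(0.0223t) = 17400·e^(0.0532t)
43300/17400 = e^((0.0532 − 0.0223)t) → ln(2.48851) = 0.0309·t
t = 0.91168 / 0.0309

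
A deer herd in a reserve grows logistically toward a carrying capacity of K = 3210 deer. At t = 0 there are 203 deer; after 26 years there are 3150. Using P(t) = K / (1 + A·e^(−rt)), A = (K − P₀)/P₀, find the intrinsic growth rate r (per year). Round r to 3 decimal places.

r ≈ 0.256 per year

A = (3210 − 203)/203 = 14.81281
3150 = 3210/(1 + 14.81281·e^(−r·26)) → e^(−26r) = (1.01905 − 1)/14.81281 = 0.001286
r = −ln(0.001286)/26 = 6.65631/26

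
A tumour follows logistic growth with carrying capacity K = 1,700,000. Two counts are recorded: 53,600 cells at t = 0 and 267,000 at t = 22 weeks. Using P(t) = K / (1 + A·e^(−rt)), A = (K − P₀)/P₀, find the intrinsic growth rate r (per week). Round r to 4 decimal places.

r ≈ 0.0793 per week

A = (1700000 − 53600)/53600 = 30.71642
267000 = 1700000/(1 + 30.71642·e^(−r·22)) → e^(−22r) = (6.36704 − 1)/30.71642 = 0.174729
r = −ln(0.174729)/22 = 1.74452/22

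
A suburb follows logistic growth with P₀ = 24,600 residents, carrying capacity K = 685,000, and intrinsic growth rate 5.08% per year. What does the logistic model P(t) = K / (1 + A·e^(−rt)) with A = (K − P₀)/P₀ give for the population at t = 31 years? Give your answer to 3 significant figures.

A = (685000 − 24600)/24600 = 26.84553
P(31) = 685000 / (1 + 26.84553·e^(−0.0508·31)) = 685000 / (1 + 26.84553·0.207049)
= 685000 / 6.55834 ≈ 104447.18

≈ 104,000 residents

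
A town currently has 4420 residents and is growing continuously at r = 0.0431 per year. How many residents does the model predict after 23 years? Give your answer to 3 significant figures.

≈ 11,900 residents

P(23) = 4420 · e^(0.0431·23) = 4420 · e^(0.9913)
= 4420 · 2.69474 ≈ 11910.73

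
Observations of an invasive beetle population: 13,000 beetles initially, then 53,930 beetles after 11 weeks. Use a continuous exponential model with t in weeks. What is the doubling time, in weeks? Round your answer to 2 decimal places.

doubling time ≈ 5.36 weeks

r = ln(53930/13000) / 11 = ln(4.14846) / 11 ≈ 0.12934 per week
doubling time = ln 2 / |r| = 0.69315 / 0.12934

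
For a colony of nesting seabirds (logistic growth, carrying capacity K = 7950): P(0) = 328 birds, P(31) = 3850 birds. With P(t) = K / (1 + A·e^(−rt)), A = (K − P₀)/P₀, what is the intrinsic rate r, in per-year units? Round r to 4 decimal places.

r ≈ 0.0994 per year

A = (7950 − 328)/328 = 23.2378
3850 = 7950/(1 + 23.2378·e^(−r·31)) → e^(−31r) = (2.06494 − 1)/23.2378 = 0.045828
r = −ln(0.045828)/31 = 3.08287/31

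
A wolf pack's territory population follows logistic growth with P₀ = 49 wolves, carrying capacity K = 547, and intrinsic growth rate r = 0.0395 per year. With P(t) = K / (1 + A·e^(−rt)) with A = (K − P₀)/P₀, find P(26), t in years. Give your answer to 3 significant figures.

≈ 118 wolves

A = (547 − 49)/49 = 10.16327
P(26) = 547 / (1 + 10.16327·e^(−0.0395·26)) = 547 / (1 + 10.16327·0.35808)
= 547 / 4.63926 ≈ 117.91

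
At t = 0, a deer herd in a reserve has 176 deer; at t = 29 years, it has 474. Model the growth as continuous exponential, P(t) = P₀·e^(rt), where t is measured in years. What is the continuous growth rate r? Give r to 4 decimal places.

474 = 176 · e^(r·29)
e^(29r) = 474/176 = 2.69318
r = ln(2.69318) / 29 = 0.99072 / 29

r ≈ 0.0342 per year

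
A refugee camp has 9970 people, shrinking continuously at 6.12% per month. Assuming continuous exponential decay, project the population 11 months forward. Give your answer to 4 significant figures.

P(11) = 9970 · e^(-0.0612·11) = 9970 · e^(-0.6732)
= 9970 · 0.51007 ≈ 5085.44

≈ 5,085 people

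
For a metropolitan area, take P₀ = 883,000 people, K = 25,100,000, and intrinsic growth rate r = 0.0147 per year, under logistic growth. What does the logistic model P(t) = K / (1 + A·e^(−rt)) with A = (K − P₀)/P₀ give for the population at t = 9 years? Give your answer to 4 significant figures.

A = (25100000 − 883000)/883000 = 27.42582
P(9) = 25100000 / (1 + 27.42582·e^(−0.0147·9)) = 25100000 / (1 + 27.42582·0.876078)
= 25100000 / 25.02716 ≈ 1002910.35

≈ 1,003,000 people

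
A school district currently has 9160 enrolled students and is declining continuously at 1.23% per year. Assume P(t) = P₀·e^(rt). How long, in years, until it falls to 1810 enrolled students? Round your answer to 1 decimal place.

1810 = 9160 · e^(-0.0123·t)
t = ln(1810/9160) / -0.0123 = ln(0.1976) / -0.0123 = -1.62152 / -0.0123

t ≈ 131.8 years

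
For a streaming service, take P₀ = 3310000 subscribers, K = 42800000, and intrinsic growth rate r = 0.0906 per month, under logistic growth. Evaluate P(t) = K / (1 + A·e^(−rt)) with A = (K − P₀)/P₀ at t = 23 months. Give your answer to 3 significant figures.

≈ 17,200,000 subscribers

A = (42800000 − 3310000)/3310000 = 11.93051
P(23) = 42800000 / (1 + 11.93051·e^(−0.0906·23)) = 42800000 / (1 + 11.93051·0.124456)
= 42800000 / 2.48483 ≈ 17224528.69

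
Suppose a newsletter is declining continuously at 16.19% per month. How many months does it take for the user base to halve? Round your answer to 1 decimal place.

half-life = ln(2) / |r| = 0.69315 / 0.1619

half-life ≈ 4.3 months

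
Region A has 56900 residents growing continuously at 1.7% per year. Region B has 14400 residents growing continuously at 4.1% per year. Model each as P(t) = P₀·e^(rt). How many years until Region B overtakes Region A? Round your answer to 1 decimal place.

56900·e^(0.017t) = 14400·e^(0.041t)
56900/14400 = e^((0.041 − 0.017)t) → ln(3.95139) = 0.024·t
t = 1.37407 / 0.024

t ≈ 57.3 years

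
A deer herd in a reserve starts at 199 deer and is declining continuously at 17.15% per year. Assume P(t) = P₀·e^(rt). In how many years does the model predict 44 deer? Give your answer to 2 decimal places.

t ≈ 8.80 years

44 = 199 · e^(-0.1715·t)
t = ln(44/199) / -0.1715 = ln(0.22111) / -0.1715 = -1.50912 / -0.1715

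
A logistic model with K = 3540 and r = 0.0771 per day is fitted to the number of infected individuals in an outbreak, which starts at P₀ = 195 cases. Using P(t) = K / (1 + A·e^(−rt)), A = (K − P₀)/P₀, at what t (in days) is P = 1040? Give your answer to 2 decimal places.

A = (3540 − 195)/195 = 17.15385
1040 = 3540/(1 + 17.15385·e^(−0.0771t)) → 1 + 17.15385·e^(−0.0771t) = 3.40385
e^(−0.0771t) = 0.140135 → t = ln(7.136)/0.0771 = 1.96515/0.0771

t ≈ 25.49 days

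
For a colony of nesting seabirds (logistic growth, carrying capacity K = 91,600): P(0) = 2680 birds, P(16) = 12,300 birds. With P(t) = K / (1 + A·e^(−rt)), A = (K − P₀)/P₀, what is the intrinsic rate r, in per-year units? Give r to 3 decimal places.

r ≈ 0.102 per year

A = (91600 − 2680)/2680 = 33.1791
12300 = 91600/(1 + 33.1791·e^(−r·16)) → e^(−16r) = (7.44715 − 1)/33.1791 = 0.194314
r = −ln(0.194314)/16 = 1.63828/16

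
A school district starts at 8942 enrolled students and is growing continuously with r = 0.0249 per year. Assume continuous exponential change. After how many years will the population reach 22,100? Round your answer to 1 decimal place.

t ≈ 36.3 years

22100 = 8942 · e^(0.0249·t)
t = ln(22100/8942) / 0.0249 = ln(2.47148) / 0.0249 = 0.90482 / 0.0249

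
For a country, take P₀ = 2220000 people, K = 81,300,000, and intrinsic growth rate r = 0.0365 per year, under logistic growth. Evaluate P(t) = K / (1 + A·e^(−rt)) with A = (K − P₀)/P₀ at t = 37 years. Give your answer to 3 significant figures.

≈ 7,950,000 people

A = (81300000 − 2220000)/2220000 = 35.62162
P(37) = 81300000 / (1 + 35.62162·e^(−0.0365·37)) = 81300000 / (1 + 35.62162·0.259111)
= 81300000 / 10.22994 ≈ 7947258.86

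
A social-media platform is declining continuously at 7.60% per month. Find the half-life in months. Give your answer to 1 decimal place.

half-life ≈ 9.1 months

half-life = ln(2) / |r| = 0.69315 / 0.076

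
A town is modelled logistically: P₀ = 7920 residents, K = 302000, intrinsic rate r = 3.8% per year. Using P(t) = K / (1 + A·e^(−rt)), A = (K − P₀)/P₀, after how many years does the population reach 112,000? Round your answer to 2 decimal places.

t ≈ 81.21 years

A = (302000 − 7920)/7920 = 37.13131
112000 = 302000/(1 + 37.13131·e^(−0.038t)) → 1 + 37.13131·e^(−0.038t) = 2.69643
e^(−0.038t) = 0.045687 → t = ln(21.88793)/0.038 = 3.08594/0.038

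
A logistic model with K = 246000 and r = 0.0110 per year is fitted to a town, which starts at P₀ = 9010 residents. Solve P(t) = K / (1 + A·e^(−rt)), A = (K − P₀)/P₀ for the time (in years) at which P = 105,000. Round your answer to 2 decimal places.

t ≈ 270.44 years

A = (246000 − 9010)/9010 = 26.303
105000 = 246000/(1 + 26.303·e^(−0.011t)) → 1 + 26.303·e^(−0.011t) = 2.34286
e^(−0.011t) = 0.051053 → t = ln(19.58734)/0.011 = 2.97488/0.011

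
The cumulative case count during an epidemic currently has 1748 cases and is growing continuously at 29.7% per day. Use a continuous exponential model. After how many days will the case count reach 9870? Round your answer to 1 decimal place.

9870 = 1748 · e^(0.297·t)
t = ln(9870/1748) / 0.297 = ln(5.64645) / 0.297 = 1.73103 / 0.297

t ≈ 5.8 days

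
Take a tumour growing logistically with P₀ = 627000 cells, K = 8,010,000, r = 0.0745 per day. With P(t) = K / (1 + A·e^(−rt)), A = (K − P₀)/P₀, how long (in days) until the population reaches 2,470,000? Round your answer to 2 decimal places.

A = (8010000 − 627000)/627000 = 11.77512
2470000 = 8010000/(1 + 11.77512·e^(−0.0745t)) → 1 + 11.77512·e^(−0.0745t) = 3.24291
e^(−0.0745t) = 0.190479 → t = ln(5.24992)/0.0745 = 1.65821/0.0745

t ≈ 22.26 days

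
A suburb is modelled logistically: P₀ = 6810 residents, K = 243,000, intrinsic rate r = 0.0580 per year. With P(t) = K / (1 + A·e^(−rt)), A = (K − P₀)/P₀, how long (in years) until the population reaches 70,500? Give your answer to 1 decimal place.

t ≈ 45.7 years

A = (243000 − 6810)/6810 = 34.68282
70500 = 243000/(1 + 34.68282·e^(−0.058t)) → 1 + 34.68282·e^(−0.058t) = 3.44681
e^(−0.058t) = 0.070548 → t = ln(14.17472)/0.058 = 2.65146/0.058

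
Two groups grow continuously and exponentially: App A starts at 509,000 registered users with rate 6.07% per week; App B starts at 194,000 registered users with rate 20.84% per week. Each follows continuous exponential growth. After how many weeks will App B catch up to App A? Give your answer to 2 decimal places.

509000·e^(0.0607t) = 194000·e^(0.2084t)
509000/194000 = e^((0.2084 − 0.0607)t) → ln(2.62371) = 0.1477·t
t = 0.96459 / 0.1477

t ≈ 6.53 weeks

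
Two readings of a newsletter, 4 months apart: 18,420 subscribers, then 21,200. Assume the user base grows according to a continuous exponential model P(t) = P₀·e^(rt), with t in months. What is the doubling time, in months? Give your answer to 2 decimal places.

r = ln(21200/18420) / 4 = ln(1.15092) / 4 ≈ 0.035141 per month
doubling time = ln 2 / |r| = 0.69315 / 0.035141

doubling time ≈ 19.72 months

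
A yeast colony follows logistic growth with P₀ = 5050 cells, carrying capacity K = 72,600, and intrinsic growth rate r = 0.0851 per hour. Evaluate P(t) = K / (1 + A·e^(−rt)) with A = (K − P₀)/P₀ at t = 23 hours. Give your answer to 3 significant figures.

≈ 25,100 cells

A = (72600 − 5050)/5050 = 13.37624
P(23) = 72600 / (1 + 13.37624·e^(−0.0851·23)) = 72600 / (1 + 13.37624·0.141239)
= 72600 / 2.88925 ≈ 25127.63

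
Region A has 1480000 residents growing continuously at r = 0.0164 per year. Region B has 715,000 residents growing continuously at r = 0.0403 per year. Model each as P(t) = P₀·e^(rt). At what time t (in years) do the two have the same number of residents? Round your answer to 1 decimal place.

1480000·e^(0.0164t) = 715000·e^(0.0403t)
1480000/715000 = e^((0.0403 − 0.0164)t) → ln(2.06993) = 0.0239·t
t = 0.72751 / 0.0239

t ≈ 30.4 years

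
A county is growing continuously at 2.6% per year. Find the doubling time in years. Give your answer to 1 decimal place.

doubling time = ln(2) / |r| = 0.69315 / 0.026

doubling time ≈ 26.7 years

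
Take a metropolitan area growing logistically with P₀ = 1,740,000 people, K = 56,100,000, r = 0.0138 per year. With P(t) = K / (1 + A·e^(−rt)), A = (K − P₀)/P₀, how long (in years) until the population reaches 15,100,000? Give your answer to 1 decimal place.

A = (56100000 − 1740000)/1740000 = 31.24138
15100000 = 56100000/(1 + 31.24138·e^(−0.0138t)) → 1 + 31.24138·e^(−0.0138t) = 3.71523
e^(−0.0138t) = 0.086911 → t = ln(11.50597)/0.0138 = 2.44287/0.0138

t ≈ 177.0 years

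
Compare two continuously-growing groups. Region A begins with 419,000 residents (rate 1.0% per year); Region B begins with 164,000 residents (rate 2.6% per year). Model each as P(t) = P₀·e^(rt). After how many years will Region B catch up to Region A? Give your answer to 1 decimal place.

419000·e^(0.01t) = 164000·e^(0.026t)
419000/164000 = e^((0.026 − 0.01)t) → ln(2.55488) = 0.016·t
t = 0.938 / 0.016

t ≈ 58.6 years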